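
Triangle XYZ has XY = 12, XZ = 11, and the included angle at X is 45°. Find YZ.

When two sides and the included angle are known, the law of cosines gives the third side.
c^2 = a^2 + b^2 - 2ab cos(C) generalizes the Pythagorean theorem to non-right triangles.
Here: YZ^2 = 144 + 121 - 264*(sqrt(2)/2) = 265 - 132*sqrt(2)
YZ = sqrt(265 - 132*sqrt(2))

sqrt(265 - 132*sqrt(2))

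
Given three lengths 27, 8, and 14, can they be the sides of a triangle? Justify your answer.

The longest side is 27. The other two sides sum to 8 + 14 = 22.
Since 22 ≤ 27, the two shorter sides cannot reach around to close the triangle.

No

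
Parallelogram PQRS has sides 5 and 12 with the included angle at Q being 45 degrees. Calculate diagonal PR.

Law of cosines: d^2 = 5^2 + 12^2 - 2(5)(12)cos(45°) = 169 - 60*sqrt(2), so d = sqrt(169 - 60*sqrt(2)).

sqrt(169 - 60*sqrt(2))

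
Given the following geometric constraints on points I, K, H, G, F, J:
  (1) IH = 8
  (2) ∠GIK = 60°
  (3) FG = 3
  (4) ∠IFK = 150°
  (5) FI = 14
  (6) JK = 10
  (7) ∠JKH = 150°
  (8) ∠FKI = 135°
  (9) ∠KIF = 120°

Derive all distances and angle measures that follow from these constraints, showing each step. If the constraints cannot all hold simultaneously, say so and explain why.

These constraints are not satisfiable: (4), (8) and (9) are the three interior angles of triangle IFK, which must sum to 180°, but 150° + 135° + 120° = 405°. No planar figure meets all of them, so nothing further can be derived.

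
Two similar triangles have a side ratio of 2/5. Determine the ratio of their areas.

Area ratio = (side ratio)^2 = (2/5)^2 = 4:25.

4:25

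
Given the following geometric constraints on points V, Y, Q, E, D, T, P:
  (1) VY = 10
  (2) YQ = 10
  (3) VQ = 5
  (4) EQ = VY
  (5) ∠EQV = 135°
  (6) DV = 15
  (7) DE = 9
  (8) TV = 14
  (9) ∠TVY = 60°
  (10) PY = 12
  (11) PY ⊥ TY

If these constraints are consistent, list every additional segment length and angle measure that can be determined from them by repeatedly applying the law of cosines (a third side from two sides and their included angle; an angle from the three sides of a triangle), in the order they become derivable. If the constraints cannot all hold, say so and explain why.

The constraints are consistent. Derivable facts, in order:
After 1 step:
- VE ≈ 13.99
- YT = 2·√39
- ∠QVY = 75.52°
- ∠QYV = 28.96°
- ∠VQY = 75.52°
After 2 steps:
- TP = 10·√3
- ∠DEV = 78.15°
- ∠DVE = 35.96°
- ∠EDV = 65.89°
- ∠EVQ = 30.36°
- ∠QEV = 14.64°
- ∠TYV = 76.1°
- ∠VTY = 43.9°
After 3 steps:
- ∠PTY = 43.85°
- ∠TPY = 46.15°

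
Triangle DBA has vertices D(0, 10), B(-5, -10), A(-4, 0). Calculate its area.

Shoelace: Area = (1/2)|0(-10-0) + -5(0-10) + -4(10--10)| = (1/2)(30) = 15

15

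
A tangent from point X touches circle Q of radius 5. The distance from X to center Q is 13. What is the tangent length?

tangent = √(d² - r²) = √(13² - 5²) = √(169 - 25) = √144 = 12

12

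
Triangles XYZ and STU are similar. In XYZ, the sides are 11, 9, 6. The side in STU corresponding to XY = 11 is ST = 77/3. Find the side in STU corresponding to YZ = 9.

Since the triangles are similar, the ratio of corresponding sides is constant.
Scale factor k = ST / XY = 77/3 / 11 = 7/3
TU = k * YZ = 7/3 * 9 = 21

21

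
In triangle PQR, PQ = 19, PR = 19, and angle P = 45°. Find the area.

Area = (1/2)(19)(19) sin(45°) = (1/2)(19)(19)(sqrt(2)/2) = 361*sqrt(2)/4

361*sqrt(2)/4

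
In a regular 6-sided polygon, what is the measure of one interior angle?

Each interior angle of a regular n-gon is (n - 2) * 180 / n.
For n = 6: (6 - 2) * 180 / 6 = 720/6 = 120 degrees.

120 degrees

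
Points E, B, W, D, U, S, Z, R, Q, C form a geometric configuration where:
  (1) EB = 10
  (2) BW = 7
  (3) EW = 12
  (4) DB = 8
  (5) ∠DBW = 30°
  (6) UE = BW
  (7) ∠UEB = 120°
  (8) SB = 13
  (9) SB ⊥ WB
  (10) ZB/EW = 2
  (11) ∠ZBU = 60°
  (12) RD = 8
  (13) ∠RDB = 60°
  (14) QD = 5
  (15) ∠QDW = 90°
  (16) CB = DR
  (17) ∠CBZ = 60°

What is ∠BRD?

Step 1: By the law of cosines on triangle RDB: RB² = 8² + 8² − 2·8·8·cos(60°) = 64, so RB = 8.
Step 2: By the inverse law of cosines on triangle BRD: cos(∠BRD) = (8² + 8² − 8²) / (2·8·8) = 64/128 = 0.5, so ∠BRD = 60°.

Therefore, the measure of angle ∠BRD = 60°.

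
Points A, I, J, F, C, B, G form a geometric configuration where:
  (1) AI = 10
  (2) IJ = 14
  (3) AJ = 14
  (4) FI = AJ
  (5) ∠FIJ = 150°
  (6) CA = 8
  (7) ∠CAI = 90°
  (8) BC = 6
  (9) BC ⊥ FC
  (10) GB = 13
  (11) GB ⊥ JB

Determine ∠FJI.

From the given relations: FI = AJ = 14.
Step 1: By the law of cosines on triangle JIF: JF² = 14² + 14² − 2·14·14·cos(150°) = 731.48, so JF ≈ 27.05.
Step 2: By the inverse law of cosines on triangle FJI: cos(∠FJI) = (27.05² + 14² − 14²) / (2·27.05·14) = 731.48/757.29 = 0.9659, so ∠FJI = 15°.

Therefore, the measure of angle ∠FJI = 15°.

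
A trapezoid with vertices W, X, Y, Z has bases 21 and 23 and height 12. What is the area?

A trapezoid's area equals the midsegment times the height.
The midsegment is (21 + 23) / 2 = 22.
Area = 22 * 12 = 264.

264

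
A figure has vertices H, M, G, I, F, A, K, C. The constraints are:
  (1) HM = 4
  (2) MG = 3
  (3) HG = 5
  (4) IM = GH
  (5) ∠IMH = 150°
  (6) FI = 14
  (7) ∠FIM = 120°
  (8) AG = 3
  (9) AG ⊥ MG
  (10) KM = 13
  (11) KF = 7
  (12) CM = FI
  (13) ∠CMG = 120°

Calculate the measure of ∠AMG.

Step 1: By the law of cosines on triangle MGA: MA² = 3² + 3² − 2·3·3·cos(90°) = 18, so MA = 3·√2.
Step 2: By the inverse law of cosines on triangle AMG: cos(∠AMG) = ((3·√2)² + 3² − 3²) / (2·3·√2·3) = 18/25.46 = 0.7071, so ∠AMG = 45°.

Therefore, the measure of angle ∠AMG = 45°.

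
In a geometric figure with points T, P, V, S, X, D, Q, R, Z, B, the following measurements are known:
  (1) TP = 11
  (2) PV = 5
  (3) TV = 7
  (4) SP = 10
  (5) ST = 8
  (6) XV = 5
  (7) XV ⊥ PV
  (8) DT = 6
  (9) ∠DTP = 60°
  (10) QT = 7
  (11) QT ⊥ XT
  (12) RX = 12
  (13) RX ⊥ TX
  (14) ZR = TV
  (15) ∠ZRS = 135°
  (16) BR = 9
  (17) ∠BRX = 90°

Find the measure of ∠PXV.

Step 1: By the law of cosines on triangle XVP: XP² = 5² + 5² − 2·5·5·cos(90°) = 50, so XP = 5·√2.
Step 2: By the inverse law of cosines on triangle PXV: cos(∠PXV) = ((5·√2)² + 5² − 5²) / (2·5·√2·5) = 50/70.71 = 0.7071, so ∠PXV = 45°.

Therefore, the measure of angle ∠PXV = 45°.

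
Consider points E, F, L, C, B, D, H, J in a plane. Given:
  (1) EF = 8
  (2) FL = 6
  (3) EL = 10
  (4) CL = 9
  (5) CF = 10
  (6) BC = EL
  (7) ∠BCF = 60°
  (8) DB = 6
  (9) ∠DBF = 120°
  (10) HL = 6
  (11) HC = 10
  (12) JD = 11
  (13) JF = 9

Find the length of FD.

From the given relations: BC = EL = 10.
Step 1: By the law of cosines on triangle BCF: BF² = 10² + 10² − 2·10·10·cos(60°) = 100, so BF = 10.
Step 2: By the law of cosines on triangle FBD: FD² = 10² + 6² − 2·10·6·cos(120°) = 196, so FD = 14.

Therefore, the length of FD = 14.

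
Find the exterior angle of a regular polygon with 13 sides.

Each exterior angle of a regular n-gon is 360 / n.
For n = 13: 360 / 13 = 360/13 degrees.

360/13 degrees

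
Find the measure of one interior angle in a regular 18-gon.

Each interior angle of a regular n-gon is (n - 2) * 180 / n.
For n = 18: (18 - 2) * 180 / 18 = 2880/18 = 160 degrees.

160 degrees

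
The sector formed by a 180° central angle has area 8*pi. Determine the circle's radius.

The sector covers 180°/360° = 1/2 of the full circle.
Full circle area = 8*pi / 1/2 = 16*pi.
Since full area = πr², we get r² = 16*pi/π = 16, so r = 4.

4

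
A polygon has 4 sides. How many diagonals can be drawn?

Total line segments between 4 vertices = C(4,2) = 6.
Subtract the 4 sides: 6 - 4 = 2 diagonals.

2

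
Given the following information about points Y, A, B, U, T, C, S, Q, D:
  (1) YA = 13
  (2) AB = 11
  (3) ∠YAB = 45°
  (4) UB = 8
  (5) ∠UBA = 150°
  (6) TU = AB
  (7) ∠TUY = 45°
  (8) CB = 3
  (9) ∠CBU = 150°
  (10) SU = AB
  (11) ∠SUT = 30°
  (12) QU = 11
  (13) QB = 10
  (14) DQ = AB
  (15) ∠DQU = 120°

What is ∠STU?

From the given relations: TU = AB = 11; SU = AB = 11.
Step 1: By the law of cosines on triangle TUS: TS² = 11² + 11² − 2·11·11·cos(30°) = 32.42, so TS ≈ 5.69.
Step 2: By the inverse law of cosines on triangle STU: cos(∠STU) = (5.69² + 11² − 11²) / (2·5.69·11) = 32.42/125.27 = 0.2588, so ∠STU = 75°.

Therefore, the measure of angle ∠STU = 75°.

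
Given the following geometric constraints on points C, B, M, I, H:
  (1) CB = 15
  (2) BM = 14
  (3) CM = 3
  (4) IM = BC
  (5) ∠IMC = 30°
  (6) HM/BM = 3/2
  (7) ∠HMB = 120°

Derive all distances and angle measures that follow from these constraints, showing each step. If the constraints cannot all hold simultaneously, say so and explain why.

The constraints are consistent.

From the given relations:
  IM = BC = 15
  HM = 3/2·BM = 3/2·14 = 21

Step 1: From CM = 3, MI = 15, and ∠CMI = 30°, by the law of cosines:
  CI² = CM² + MI² - 2·CM·MI·cos(30°) = 9 + 225 - 77.94 = 156.1
  CI ≈ 12.49

Step 2: From BM = 14, MH = 21, and ∠BMH = 120°, by the law of cosines:
  BH² = BM² + MH² - 2·BM·MH·cos(120°) = 196 + 441 + 294 = 931
  BH = 7·√19

Step 3: From CB = 15, CM = 3, BM = 14, by the inverse law of cosines:
  cos(∠BCM) = (CB² + CM² - BM²) / (2·CB·CM)
  ∠BCM = 65.03°

Step 4: From BC = 15, BM = 14, CM = 3, by the inverse law of cosines:
  cos(∠CBM) = (BC² + BM² - CM²) / (2·BC·BM)
  ∠CBM = 11.2°

Step 5: From MB = 14, MC = 3, BC = 15, by the inverse law of cosines:
  cos(∠BMC) = (MB² + MC² - BC²) / (2·MB·MC)
  ∠BMC = 103.77°

Step 6: From CI = 12.49, CM = 3, IM = 15, by the inverse law of cosines:
  cos(∠ICM) = (CI² + CM² - IM²) / (2·CI·CM)
  ∠ICM = 143.1°

Step 7: From BH = 7·√19, BM = 14, HM = 21, by the inverse law of cosines:
  cos(∠HBM) = (BH² + BM² - HM²) / (2·BH·BM)
  ∠HBM = 36.59°

Step 8: From IC = 12.49, IM = 15, CM = 3, by the inverse law of cosines:
  cos(∠CIM) = (IC² + IM² - CM²) / (2·IC·IM)
  ∠CIM = 6.9°

Step 9: From HB = 7·√19, HM = 21, BM = 14, by the inverse law of cosines:
  cos(∠BHM) = (HB² + HM² - BM²) / (2·HB·HM)
  ∠BHM = 23.41°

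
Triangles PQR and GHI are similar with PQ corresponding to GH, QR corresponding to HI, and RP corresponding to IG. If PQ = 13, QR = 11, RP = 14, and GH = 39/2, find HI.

Similar triangles have proportional sides. Setting up the proportion:
GH / PQ = HI / QR
39/2 / 13 = HI / 11
HI = 11 * 39/2 / 13 = 33/2.

33/2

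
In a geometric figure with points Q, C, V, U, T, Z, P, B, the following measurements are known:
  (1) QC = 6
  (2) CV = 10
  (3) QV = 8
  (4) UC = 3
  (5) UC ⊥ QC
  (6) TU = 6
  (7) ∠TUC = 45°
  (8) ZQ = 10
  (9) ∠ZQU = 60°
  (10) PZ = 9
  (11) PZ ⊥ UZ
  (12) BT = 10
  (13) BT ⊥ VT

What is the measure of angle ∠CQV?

Step 1: By the inverse law of cosines on triangle CQV: cos(∠CQV) = (6² + 8² − 10²) / (2·6·8) = 0/96 = 0, so ∠CQV = 90°.

Therefore, the measure of angle ∠CQV = 90°.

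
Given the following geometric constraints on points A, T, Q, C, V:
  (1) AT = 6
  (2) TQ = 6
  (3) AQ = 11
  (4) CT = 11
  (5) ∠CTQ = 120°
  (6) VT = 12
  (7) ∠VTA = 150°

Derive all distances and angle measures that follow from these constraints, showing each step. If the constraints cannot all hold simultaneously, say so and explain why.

The constraints are consistent.

Step 1: From AT = 6, TV = 12, and ∠ATV = 150°, by the law of cosines:
  AV² = AT² + TV² - 2·AT·TV·cos(150°) = 36 + 144 + 124.7 = 304.7
  AV ≈ 17.46

Step 2: From QT = 6, TC = 11, and ∠QTC = 120°, by the law of cosines:
  QC² = QT² + TC² - 2·QT·TC·cos(120°) = 36 + 121 + 66 = 223
  QC ≈ 14.93

Step 3: From AQ = 11, AT = 6, QT = 6, by the inverse law of cosines:
  cos(∠QAT) = (AQ² + AT² - QT²) / (2·AQ·AT)
  ∠QAT = 23.56°

Step 4: From TA = 6, TQ = 6, AQ = 11, by the inverse law of cosines:
  cos(∠ATQ) = (TA² + TQ² - AQ²) / (2·TA·TQ)
  ∠ATQ = 132.89°

Step 5: From QA = 11, QT = 6, AT = 6, by the inverse law of cosines:
  cos(∠AQT) = (QA² + QT² - AT²) / (2·QA·QT)
  ∠AQT = 23.56°

Step 6: From AT = 6, AV = 17.46, TV = 12, by the inverse law of cosines:
  cos(∠TAV) = (AT² + AV² - TV²) / (2·AT·AV)
  ∠TAV = 20.1°

Step 7: From QC = 14.93, QT = 6, CT = 11, by the inverse law of cosines:
  cos(∠CQT) = (QC² + QT² - CT²) / (2·QC·QT)
  ∠CQT = 39.64°

Step 8: From CQ = 14.93, CT = 11, QT = 6, by the inverse law of cosines:
  cos(∠QCT) = (CQ² + CT² - QT²) / (2·CQ·CT)
  ∠QCT = 20.36°

Step 9: From VA = 17.46, VT = 12, AT = 6, by the inverse law of cosines:
  cos(∠AVT) = (VA² + VT² - AT²) / (2·VA·VT)
  ∠AVT = 9.9°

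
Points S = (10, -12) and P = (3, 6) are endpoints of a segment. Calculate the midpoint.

M = ((x₁ + x₂)/2, (y₁ + y₂)/2)
= ((10 + 3)/2, (-12 + 6)/2)
= (13/2, -6/2) = (13/2, -3)

(13/2, -3)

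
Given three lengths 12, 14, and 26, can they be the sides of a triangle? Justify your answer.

Check the triangle inequality: 12 + 14 = 26 ≤ 26.
Since the sum of two sides does not exceed the third, no triangle can be formed.

No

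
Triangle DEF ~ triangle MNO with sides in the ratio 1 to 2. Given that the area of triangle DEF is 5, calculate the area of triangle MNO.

For similar figures, the area ratio equals the square of the side ratio.
Side ratio (DEF to MNO) = 1:2, so area ratio = 1^2:2^2 = 1:4.
If the area of DEF is 5, then the area of MNO = 5 * (4/1) = 20.

20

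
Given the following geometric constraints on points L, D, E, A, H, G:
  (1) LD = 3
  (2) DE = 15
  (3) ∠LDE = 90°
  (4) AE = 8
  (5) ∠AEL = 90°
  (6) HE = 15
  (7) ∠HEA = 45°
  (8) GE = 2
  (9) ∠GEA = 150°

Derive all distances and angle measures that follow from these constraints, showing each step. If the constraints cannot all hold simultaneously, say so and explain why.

The constraints are consistent.

Step 1: From LD = 3, DE = 15, and ∠LDE = 90°, by the law of cosines:
  LE² = LD² + DE² - 2·LD·DE·cos(90°) = 9 + 225 - 0 = 234
  LE = 3·√26

Step 2: From AE = 8, EH = 15, and ∠AEH = 45°, by the law of cosines:
  AH² = AE² + EH² - 2·AE·EH·cos(45°) = 64 + 225 - 169.7 = 119.3
  AH ≈ 10.92

Step 3: From AE = 8, EG = 2, and ∠AEG = 150°, by the law of cosines:
  AG² = AE² + EG² - 2·AE·EG·cos(150°) = 64 + 4 + 27.71 = 95.71
  AG ≈ 9.78

Step 4: From LE = 3·√26, EA = 8, and ∠LEA = 90°, by the law of cosines:
  LA² = LE² + EA² - 2·LE·EA·cos(90°) = 234 + 64 - 0 = 298
  LA ≈ 17.26

Step 5: From LD = 3, LE = 3·√26, DE = 15, by the inverse law of cosines:
  cos(∠DLE) = (LD² + LE² - DE²) / (2·LD·LE)
  ∠DLE = 78.69°

Step 6: From ED = 15, EL = 3·√26, DL = 3, by the inverse law of cosines:
  cos(∠DEL) = (ED² + EL² - DL²) / (2·ED·EL)
  ∠DEL = 11.31°

Step 7: From AE = 8, AG = 9.78, EG = 2, by the inverse law of cosines:
  cos(∠EAG) = (AE² + AG² - EG²) / (2·AE·AG)
  ∠EAG = 5.87°

Step 8: From AE = 8, AH = 10.92, EH = 15, by the inverse law of cosines:
  cos(∠EAH) = (AE² + AH² - EH²) / (2·AE·AH)
  ∠EAH = 103.81°

Step 9: From HA = 10.92, HE = 15, AE = 8, by the inverse law of cosines:
  cos(∠AHE) = (HA² + HE² - AE²) / (2·HA·HE)
  ∠AHE = 31.19°

Step 10: From GA = 9.78, GE = 2, AE = 8, by the inverse law of cosines:
  cos(∠AGE) = (GA² + GE² - AE²) / (2·GA·GE)
  ∠AGE = 24.13°

Step 11: From LA = 17.26, LE = 3·√26, AE = 8, by the inverse law of cosines:
  cos(∠ALE) = (LA² + LE² - AE²) / (2·LA·LE)
  ∠ALE = 27.61°

Step 12: From AE = 8, AL = 17.26, EL = 3·√26, by the inverse law of cosines:
  cos(∠EAL) = (AE² + AL² - EL²) / (2·AE·AL)
  ∠EAL = 62.39°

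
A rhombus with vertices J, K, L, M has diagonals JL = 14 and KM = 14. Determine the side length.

The diagonals of a rhombus bisect each other at right angles.
Half-diagonals: 14/2 = 7 and 14/2 = 7
side = sqrt(7^2 + 7^2)
side = sqrt(49 + 49)
side = sqrt(98) = 7*sqrt(2)

7*sqrt(2)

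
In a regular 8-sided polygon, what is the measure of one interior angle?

Each interior angle of a regular n-gon is (n - 2) * 180 / n.
For n = 8: (8 - 2) * 180 / 8 = 1080/8 = 135 degrees.

135 degrees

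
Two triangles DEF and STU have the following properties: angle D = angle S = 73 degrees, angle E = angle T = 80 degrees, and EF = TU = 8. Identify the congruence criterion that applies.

Consider the given information: angle D = angle S = 73 degrees, angle E = angle T = 80 degrees, and EF = TU = 8
This is not ASA or HL: ASA requires two angles and the side between them. HL only applies to right triangles with matching hypotenuse and leg.
The correct criterion is AAS. Two pairs of corresponding angles and a non-included side are equal (Angle-Angle-Side).

AAS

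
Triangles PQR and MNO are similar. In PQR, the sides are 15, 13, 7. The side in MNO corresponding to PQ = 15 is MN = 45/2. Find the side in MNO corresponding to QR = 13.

Similar triangles have proportional sides. Setting up the proportion:
MN / PQ = NO / QR
45/2 / 15 = NO / 13
NO = 13 * 45/2 / 15 = 39/2.

39/2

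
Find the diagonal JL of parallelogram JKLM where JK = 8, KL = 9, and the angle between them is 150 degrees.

Using the law of cosines:
d^2 = 8^2 + 9^2 - 2(8)(9)cos(150 degrees)
d^2 = 64 + 81 - 144*-sqrt(3)/2
d^2 = 72*sqrt(3) + 145
d = sqrt(72*sqrt(3) + 145)

sqrt(72*sqrt(3) + 145)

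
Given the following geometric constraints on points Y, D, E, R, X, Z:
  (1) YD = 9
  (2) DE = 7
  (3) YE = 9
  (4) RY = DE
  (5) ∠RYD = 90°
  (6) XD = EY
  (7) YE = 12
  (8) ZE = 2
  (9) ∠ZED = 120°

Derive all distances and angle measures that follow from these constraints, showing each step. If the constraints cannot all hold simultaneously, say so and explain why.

These constraints are not satisfiable: (3) YE = 9 and (7) YE = 12 assign two different lengths to the same segment. No planar figure meets all of them, so nothing further can be derived.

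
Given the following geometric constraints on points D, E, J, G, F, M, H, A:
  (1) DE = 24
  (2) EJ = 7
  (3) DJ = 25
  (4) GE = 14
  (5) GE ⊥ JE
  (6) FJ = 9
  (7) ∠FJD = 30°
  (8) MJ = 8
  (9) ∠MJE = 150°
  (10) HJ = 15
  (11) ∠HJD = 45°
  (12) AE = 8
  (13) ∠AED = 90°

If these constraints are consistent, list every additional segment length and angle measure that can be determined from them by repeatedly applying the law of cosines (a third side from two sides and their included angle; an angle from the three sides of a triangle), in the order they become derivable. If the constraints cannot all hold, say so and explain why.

The constraints are consistent. Derivable facts, in order:
After 1 step:
- DA = 8·√10
- DF ≈ 17.78
- DH ≈ 17.88
- EM ≈ 14.49
- JG = 7·√5
- ∠DEJ = 90°
- ∠DJE = 73.74°
- ∠EDJ = 16.26°
After 2 steps:
- ∠ADE = 18.43°
- ∠DAE = 71.57°
- ∠DFJ = 135.34°
- ∠DHJ = 98.61°
- ∠EGJ = 26.57°
- ∠EJG = 63.43°
- ∠EMJ = 13.98°
- ∠FDJ = 14.66°
- ∠HDJ = 36.39°
- ∠JEM = 16.02°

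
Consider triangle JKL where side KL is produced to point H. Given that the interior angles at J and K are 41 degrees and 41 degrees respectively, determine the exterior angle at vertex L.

By the exterior angle theorem, an exterior angle of a triangle equals the sum of the two remote interior angles.
Exterior angle = angle J + angle K
Exterior angle = 41 + 41 = 82 degrees

82 degrees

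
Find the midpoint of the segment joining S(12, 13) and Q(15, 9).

The midpoint is the average of the coordinates:
x: (12 + 15)/2 = 27/2
y: (13 + 9)/2 = 11
Midpoint = (27/2, 11)

(27/2, 11)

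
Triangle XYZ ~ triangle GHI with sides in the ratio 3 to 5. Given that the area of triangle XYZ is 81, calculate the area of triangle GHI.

For similar figures, the area ratio equals the square of the side ratio.
Side ratio (XYZ to GHI) = 3:5, so area ratio = 3^2:5^2 = 9:25.
If the area of XYZ is 81, then the area of GHI = 81 * (25/9) = 225.

225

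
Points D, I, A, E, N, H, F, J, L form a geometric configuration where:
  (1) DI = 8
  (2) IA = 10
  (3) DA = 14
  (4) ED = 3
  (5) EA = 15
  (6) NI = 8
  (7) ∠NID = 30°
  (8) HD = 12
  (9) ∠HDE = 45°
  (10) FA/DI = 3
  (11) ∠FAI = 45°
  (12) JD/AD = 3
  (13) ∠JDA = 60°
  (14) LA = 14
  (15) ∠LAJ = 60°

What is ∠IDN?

Step 1: By the law of cosines on triangle DIN: DN² = 8² + 8² − 2·8·8·cos(30°) = 17.15, so DN ≈ 4.14.
Step 2: By the inverse law of cosines on triangle IDN: cos(∠IDN) = (8² + 4.14² − 8²) / (2·8·4.14) = 17.15/66.26 = 0.2588, so ∠IDN = 75°.

Therefore, the measure of angle ∠IDN = 75°.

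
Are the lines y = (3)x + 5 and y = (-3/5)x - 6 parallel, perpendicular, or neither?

Slope of line 1: m1 = 3
Slope of line 2: m2 = -3/5
For parallel lines we need equal slopes: 3 != -3/5.
For perpendicular lines we need m1*m2 = -1: (3)(-3/5) = -9/5 != -1.
Since neither condition holds, the lines are neither parallel nor perpendicular.

Neither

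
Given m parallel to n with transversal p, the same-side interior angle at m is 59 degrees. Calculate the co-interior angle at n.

Co-interior angles (same-side interior) formed by parallel lines and a transversal are supplementary (sum to 180 degrees).
The given angle is 59 degrees.
The co-interior angle = 180 - 59 = 121 degrees.

121 degrees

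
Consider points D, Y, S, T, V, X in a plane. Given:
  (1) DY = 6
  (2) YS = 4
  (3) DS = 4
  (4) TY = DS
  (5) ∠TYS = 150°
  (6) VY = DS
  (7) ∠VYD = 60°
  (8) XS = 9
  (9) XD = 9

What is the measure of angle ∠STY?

From the given relations: TY = DS = 4.
Step 1: By the law of cosines on triangle TYS: TS² = 4² + 4² − 2·4·4·cos(150°) = 59.71, so TS ≈ 7.73.
Step 2: By the inverse law of cosines on triangle STY: cos(∠STY) = (7.73² + 4² − 4²) / (2·7.73·4) = 59.71/61.82 = 0.9659, so ∠STY = 15°.

Therefore, the measure of angle ∠STY = 15°.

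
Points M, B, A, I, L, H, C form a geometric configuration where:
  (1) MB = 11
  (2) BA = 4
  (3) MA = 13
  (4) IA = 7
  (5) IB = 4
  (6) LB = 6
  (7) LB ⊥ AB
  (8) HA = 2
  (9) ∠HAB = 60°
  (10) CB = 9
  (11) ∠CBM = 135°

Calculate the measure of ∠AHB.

Step 1: By the law of cosines on triangle HAB: HB² = 2² + 4² − 2·2·4·cos(60°) = 12, so HB = 2·√3.
Step 2: By the inverse law of cosines on triangle AHB: cos(∠AHB) = (2² + (2·√3)² − 4²) / (2·2·2·√3) = 0/13.86 = 0, so ∠AHB = 90°.

Therefore, the measure of angle ∠AHB = 90°.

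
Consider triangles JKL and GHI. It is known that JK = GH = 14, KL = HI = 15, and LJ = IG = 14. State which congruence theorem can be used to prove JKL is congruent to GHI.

The given information matches SSS: All three pairs of corresponding sides are equal (Side-Side-Side).

SSS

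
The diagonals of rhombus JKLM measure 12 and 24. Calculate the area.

Area = (12 * 24) / 2 = 288 / 2 = 144

144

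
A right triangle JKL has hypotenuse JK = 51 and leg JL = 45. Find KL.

Rearranging the Pythagorean theorem to solve for the unknown leg:
leg^2 = hypotenuse^2 - known_leg^2 = 2601 - 2025 = 576
leg = sqrt(576) = 24.

24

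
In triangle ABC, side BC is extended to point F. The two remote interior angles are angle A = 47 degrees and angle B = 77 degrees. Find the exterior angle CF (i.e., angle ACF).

By the exterior angle theorem, an exterior angle of a triangle equals the sum of the two remote interior angles.
Exterior angle = angle A + angle B
Exterior angle = 47 + 77 = 124 degrees

124 degrees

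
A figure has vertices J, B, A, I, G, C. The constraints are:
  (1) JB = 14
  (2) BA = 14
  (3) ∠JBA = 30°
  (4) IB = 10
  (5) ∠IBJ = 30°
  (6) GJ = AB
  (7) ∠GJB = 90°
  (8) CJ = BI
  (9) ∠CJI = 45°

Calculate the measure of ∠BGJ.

From the given relations: GJ = AB = 14.
Step 1: By the law of cosines on triangle GJB: GB² = 14² + 14² − 2·14·14·cos(90°) = 392, so GB = 14·√2.
Step 2: By the inverse law of cosines on triangle BGJ: cos(∠BGJ) = ((14·√2)² + 14² − 14²) / (2·14·√2·14) = 392/554.37 = 0.7071, so ∠BGJ = 45°.

Therefore, the measure of angle ∠BGJ = 45°.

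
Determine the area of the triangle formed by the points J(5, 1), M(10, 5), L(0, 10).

Shoelace: Area = (1/2)|5(5-10) + 10(10-1) + 0(1-5)| = (1/2)(65) = 65/2

65/2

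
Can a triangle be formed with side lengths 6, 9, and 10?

Sort the sides: 6, 9, 10.
It suffices to check that the sum of the two smallest exceeds the largest:
6 + 9 = 15 > 10. ✓
Yes, a valid triangle can be formed.

Yes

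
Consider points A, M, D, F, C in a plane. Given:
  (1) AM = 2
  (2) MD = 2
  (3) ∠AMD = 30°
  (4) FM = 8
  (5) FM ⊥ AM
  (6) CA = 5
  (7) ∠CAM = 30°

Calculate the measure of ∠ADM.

Step 1: By the law of cosines on triangle DMA: DA² = 2² + 2² − 2·2·2·cos(30°) = 1.07, so DA ≈ 1.04.
Step 2: By the inverse law of cosines on triangle ADM: cos(∠ADM) = (1.04² + 2² − 2²) / (2·1.04·2) = 1.07/4.14 = 0.2588, so ∠ADM = 75°.

Therefore, the measure of angle ∠ADM = 75°.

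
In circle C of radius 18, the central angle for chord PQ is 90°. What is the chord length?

Chord = 2(18) sin(45°) = 18*sqrt(2)

18*sqrt(2)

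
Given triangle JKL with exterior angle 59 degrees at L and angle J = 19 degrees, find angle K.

angle K = 59 - 19 = 40 degrees (exterior angle theorem).

40 degrees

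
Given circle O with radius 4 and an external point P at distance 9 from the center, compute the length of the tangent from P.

The tangent, radius, and line from the external point to the center form a right triangle.
The right angle is where the tangent meets the radius.
By the Pythagorean theorem: tangent² + 4² = 9²
tangent² = 81 - 16 = 65
tangent = sqrt(65)

sqrt(65)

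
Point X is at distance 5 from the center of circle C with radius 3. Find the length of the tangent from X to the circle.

The tangent, radius, and line from the external point to the center form a right triangle.
The right angle is where the tangent meets the radius.
By the Pythagorean theorem: tangent² + 3² = 5²
tangent² = 25 - 9 = 16
tangent = 4

4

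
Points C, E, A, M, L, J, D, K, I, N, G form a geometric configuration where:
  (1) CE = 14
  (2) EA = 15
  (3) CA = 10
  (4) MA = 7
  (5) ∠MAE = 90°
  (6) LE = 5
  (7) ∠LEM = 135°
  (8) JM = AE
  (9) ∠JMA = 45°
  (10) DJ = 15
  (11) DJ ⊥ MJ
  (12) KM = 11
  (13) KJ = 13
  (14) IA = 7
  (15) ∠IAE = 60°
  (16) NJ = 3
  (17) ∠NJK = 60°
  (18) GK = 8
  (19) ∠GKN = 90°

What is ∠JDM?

From the given relations: JM = AE = 15.
Step 1: By the law of cosines on triangle DJM: DM² = 15² + 15² − 2·15·15·cos(90°) = 450, so DM = 15·√2.
Step 2: By the inverse law of cosines on triangle JDM: cos(∠JDM) = (15² + (15·√2)² − 15²) / (2·15·15·√2) = 450/636.4 = 0.7071, so ∠JDM = 45°.

Therefore, the measure of angle ∠JDM = 45°.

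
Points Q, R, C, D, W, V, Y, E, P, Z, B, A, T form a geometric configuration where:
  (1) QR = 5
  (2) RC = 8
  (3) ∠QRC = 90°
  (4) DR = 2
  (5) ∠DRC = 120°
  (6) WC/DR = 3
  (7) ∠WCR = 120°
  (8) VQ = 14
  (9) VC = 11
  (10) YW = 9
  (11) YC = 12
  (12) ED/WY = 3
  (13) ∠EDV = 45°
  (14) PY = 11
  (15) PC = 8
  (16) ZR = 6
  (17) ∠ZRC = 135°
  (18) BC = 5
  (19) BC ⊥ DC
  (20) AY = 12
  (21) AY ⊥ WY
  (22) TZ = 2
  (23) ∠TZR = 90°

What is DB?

Step 1: By the law of cosines on triangle CRD: CD² = 8² + 2² − 2·8·2·cos(120°) = 84, so CD = 2·√21.
Step 2: By the law of cosines on triangle DCB: DB² = (2·√21)² + 5² − 2·2·√21·5·cos(90°) = 109, so DB = √109.

Therefore, the length of DB = √109.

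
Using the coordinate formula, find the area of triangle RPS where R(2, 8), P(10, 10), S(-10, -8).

The Shoelace formula computes the area from vertex coordinates by summing cross products.
For vertices (2,8), (10,10), (-10,-8):
Signed sum = 2*10 - 10*8 + 10*-8 - -10*10 + -10*8 - 2*-8
= -60 + 20 + -64 = -104
Area = (1/2)|-104| = 52.

52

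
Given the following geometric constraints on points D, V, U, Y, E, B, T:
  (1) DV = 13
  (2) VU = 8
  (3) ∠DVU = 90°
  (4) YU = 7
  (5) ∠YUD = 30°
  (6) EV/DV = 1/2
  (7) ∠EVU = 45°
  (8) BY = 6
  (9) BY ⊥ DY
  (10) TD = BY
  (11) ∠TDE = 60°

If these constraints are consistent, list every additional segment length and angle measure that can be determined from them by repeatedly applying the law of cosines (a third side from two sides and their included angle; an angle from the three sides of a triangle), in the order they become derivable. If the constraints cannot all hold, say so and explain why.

The constraints are consistent. Derivable facts, in order:
After 1 step:
- DU ≈ 15.26
- UE ≈ 5.72
After 2 steps:
- DY ≈ 9.85
- ∠DUV = 58.39°
- ∠EUV = 53.48°
- ∠UDV = 31.61°
- ∠UEV = 81.52°
After 3 steps:
- DB ≈ 11.53
- ∠DYU = 129.18°
- ∠UDY = 20.82°
After 4 steps:
- ∠BDY = 31.36°
- ∠DBY = 58.64°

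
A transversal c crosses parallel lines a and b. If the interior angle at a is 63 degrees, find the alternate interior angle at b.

Alternate interior angles are equal: 63 degrees.

63 degrees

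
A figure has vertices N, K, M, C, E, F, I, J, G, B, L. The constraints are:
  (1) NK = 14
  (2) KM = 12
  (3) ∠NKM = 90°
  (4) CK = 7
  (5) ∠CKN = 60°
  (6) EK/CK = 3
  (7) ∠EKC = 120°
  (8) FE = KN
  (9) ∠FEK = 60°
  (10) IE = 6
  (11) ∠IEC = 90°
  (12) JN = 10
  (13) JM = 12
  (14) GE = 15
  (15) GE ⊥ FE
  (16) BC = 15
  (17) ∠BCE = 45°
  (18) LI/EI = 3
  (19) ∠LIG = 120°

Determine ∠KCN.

Step 1: By the law of cosines on triangle CKN: CN² = 7² + 14² − 2·7·14·cos(60°) = 147, so CN = 7·√3.
Step 2: By the inverse law of cosines on triangle KCN: cos(∠KCN) = (7² + (7·√3)² − 14²) / (2·7·7·√3) = 0/169.74 = 0, so ∠KCN = 90°.

Therefore, the measure of angle ∠KCN = 90°.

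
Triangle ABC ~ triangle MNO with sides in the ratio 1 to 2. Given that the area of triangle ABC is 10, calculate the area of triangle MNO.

For similar figures, the area ratio equals the square of the side ratio.
Side ratio (ABC to MNO) = 1:2, so area ratio = 1^2:2^2 = 1:4.
If the area of ABC is 10, then the area of MNO = 10 * (4/1) = 40.

40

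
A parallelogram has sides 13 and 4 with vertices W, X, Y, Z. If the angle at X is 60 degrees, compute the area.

The area of a parallelogram equals the product of two adjacent sides times the sine of the included angle.
This is because the height equals 4 * sin(60°) = 2*sqrt(3).
Area = 13 * 2*sqrt(3) = 26*sqrt(3)

26*sqrt(3)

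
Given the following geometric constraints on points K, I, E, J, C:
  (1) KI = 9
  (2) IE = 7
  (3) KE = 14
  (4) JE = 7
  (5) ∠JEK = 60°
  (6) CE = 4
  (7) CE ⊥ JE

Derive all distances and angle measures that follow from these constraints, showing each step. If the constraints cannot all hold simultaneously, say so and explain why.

The constraints are consistent.

Step 1: From KE = 14, EJ = 7, and ∠KEJ = 60°, by the law of cosines:
  KJ² = KE² + EJ² - 2·KE·EJ·cos(60°) = 196 + 49 - 98 = 147
  KJ = 7·√3

Step 2: From JE = 7, EC = 4, and ∠JEC = 90°, by the law of cosines:
  JC² = JE² + EC² - 2·JE·EC·cos(90°) = 49 + 16 - 0 = 65
  JC = √65

Step 3: From KE = 14, KI = 9, EI = 7, by the inverse law of cosines:
  cos(∠EKI) = (KE² + KI² - EI²) / (2·KE·KI)
  ∠EKI = 25.21°

Step 4: From IE = 7, IK = 9, EK = 14, by the inverse law of cosines:
  cos(∠EIK) = (IE² + IK² - EK²) / (2·IE·IK)
  ∠EIK = 121.59°

Step 5: From EI = 7, EK = 14, IK = 9, by the inverse law of cosines:
  cos(∠IEK) = (EI² + EK² - IK²) / (2·EI·EK)
  ∠IEK = 33.2°

Step 6: From KE = 14, KJ = 7·√3, EJ = 7, by the inverse law of cosines:
  cos(∠EKJ) = (KE² + KJ² - EJ²) / (2·KE·KJ)
  ∠EKJ = 30°

Step 7: From JC = √65, JE = 7, CE = 4, by the inverse law of cosines:
  cos(∠CJE) = (JC² + JE² - CE²) / (2·JC·JE)
  ∠CJE = 29.74°

Step 8: From JE = 7, JK = 7·√3, EK = 14, by the inverse law of cosines:
  cos(∠EJK) = (JE² + JK² - EK²) / (2·JE·JK)
  ∠EJK = 90°

Step 9: From CE = 4, CJ = √65, EJ = 7, by the inverse law of cosines:
  cos(∠ECJ) = (CE² + CJ² - EJ²) / (2·CE·CJ)
  ∠ECJ = 60.26°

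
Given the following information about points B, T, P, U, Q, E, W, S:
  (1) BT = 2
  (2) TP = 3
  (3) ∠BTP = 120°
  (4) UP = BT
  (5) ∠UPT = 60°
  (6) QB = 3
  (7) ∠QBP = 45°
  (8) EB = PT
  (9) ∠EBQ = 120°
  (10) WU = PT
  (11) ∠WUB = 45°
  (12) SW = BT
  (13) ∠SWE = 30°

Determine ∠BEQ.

From the given relations: EB = PT = 3.
Step 1: By the law of cosines on triangle EBQ: EQ² = 3² + 3² − 2·3·3·cos(120°) = 27, so EQ = 3·√3.
Step 2: By the inverse law of cosines on triangle BEQ: cos(∠BEQ) = (3² + (3·√3)² − 3²) / (2·3·3·√3) = 27/31.18 = 0.866, so ∠BEQ = 30°.

Therefore, the measure of angle ∠BEQ = 30°.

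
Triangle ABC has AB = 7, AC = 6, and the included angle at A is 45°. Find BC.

When two sides and the included angle are known, the law of cosines gives the third side.
c^2 = a^2 + b^2 - 2ab cos(C) generalizes the Pythagorean theorem to non-right triangles.
Here: BC^2 = 49 + 36 - 84*(sqrt(2)/2) = 85 - 42*sqrt(2)
BC = sqrt(85 - 42*sqrt(2))

sqrt(85 - 42*sqrt(2))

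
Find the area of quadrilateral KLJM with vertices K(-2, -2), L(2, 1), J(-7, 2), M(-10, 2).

Using the Shoelace formula for a quadrilateral (vertices in order):
Area = (1/2)|sum of (x_i * y_(i+1) - x_(i+1) * y_i)|
Terms: (-2*1 - 2*-2) = 2, (2*2 - -7*1) = 11, (-7*2 - -10*2) = 6, (-10*-2 - -2*2) = 24
Sum = 43
Area = (1/2)(43) = 43/2

43/2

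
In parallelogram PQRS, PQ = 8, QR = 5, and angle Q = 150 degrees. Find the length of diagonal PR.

Law of cosines: d^2 = 8^2 + 5^2 - 2(8)(5)cos(150°) = 40*sqrt(3) + 89, so d = sqrt(40*sqrt(3) + 89).

sqrt(40*sqrt(3) + 89)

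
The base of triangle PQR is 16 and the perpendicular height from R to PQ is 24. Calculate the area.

A triangle's area is half the area of a rectangle with the same base and height.
Area = (1/2) * 16 * 24 = 192.

192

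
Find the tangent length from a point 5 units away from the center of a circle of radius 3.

tangent = √(d² - r²) = √(5² - 3²) = √(25 - 9) = √16 = 4

4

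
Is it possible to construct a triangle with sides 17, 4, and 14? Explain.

For three segments to close into a triangle, no single side can be as long as the other two combined.
The longest side is 17, and 4 + 14 = 18 > 17.
A triangle can be formed.

Yes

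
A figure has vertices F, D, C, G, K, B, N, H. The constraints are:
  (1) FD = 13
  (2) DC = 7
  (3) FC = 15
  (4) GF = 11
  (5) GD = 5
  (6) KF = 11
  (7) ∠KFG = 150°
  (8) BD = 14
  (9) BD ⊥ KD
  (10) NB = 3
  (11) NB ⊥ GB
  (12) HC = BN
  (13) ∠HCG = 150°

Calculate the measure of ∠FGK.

Step 1: By the law of cosines on triangle GFK: GK² = 11² + 11² − 2·11·11·cos(150°) = 451.58, so GK ≈ 21.25.
Step 2: By the inverse law of cosines on triangle FGK: cos(∠FGK) = (11² + 21.25² − 11²) / (2·11·21.25) = 451.58/467.51 = 0.9659, so ∠FGK = 15°.

Therefore, the measure of angle ∠FGK = 15°.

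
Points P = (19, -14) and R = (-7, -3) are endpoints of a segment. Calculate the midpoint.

The midpoint is the point halfway along the segment.
Move half the horizontal distance: 19 + (-7 - 19)/2 = 19 + -26/2 = 6
Move half the vertical distance: -14 + (-3 - -14)/2 = -14 + 11/2 = -17/2
Midpoint = (6, -17/2)

(6, -17/2)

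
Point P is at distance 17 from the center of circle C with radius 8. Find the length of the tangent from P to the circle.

tangent = √(d² - r²) = √(17² - 8²) = √(289 - 64) = √225 = 15

15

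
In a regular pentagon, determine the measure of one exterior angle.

Each exterior angle of a regular n-gon is 360 / n.
For n = 5: 360 / 5 = 72 degrees.

72 degrees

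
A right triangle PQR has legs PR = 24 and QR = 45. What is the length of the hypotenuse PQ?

By the Pythagorean theorem: PQ^2 = PR^2 + QR^2
PQ^2 = 24^2 + 45^2 = 576 + 2025 = 2601
PQ = sqrt(2601) = 51

51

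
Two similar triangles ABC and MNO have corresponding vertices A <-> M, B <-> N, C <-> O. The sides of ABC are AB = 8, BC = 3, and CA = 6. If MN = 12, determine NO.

Since the triangles are similar, the ratio of corresponding sides is constant.
Scale factor k = MN / AB = 12 / 8 = 3/2
NO = k * BC = 3/2 * 3 = 9/2

9/2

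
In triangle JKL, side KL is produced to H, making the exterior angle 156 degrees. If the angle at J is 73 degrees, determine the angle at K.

By the exterior angle theorem: exterior angle = sum of remote interior angles.
156 = 73 + angle K
angle K = 156 - 73 = 83 degrees

83 degrees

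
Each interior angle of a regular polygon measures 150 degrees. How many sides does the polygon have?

Each interior angle of a regular n-gon is (n - 2) * 180 / n.
Setting this equal to 150:
(n - 2) * 180 / n = 150
Each exterior angle = 180 - 150 = 30 degrees.
Since exterior angles sum to 360: n = 360 / 30 = 12.

12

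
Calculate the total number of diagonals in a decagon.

Total line segments between 10 vertices = C(10,2) = 45.
Subtract the 10 sides: 45 - 10 = 35 diagonals.

35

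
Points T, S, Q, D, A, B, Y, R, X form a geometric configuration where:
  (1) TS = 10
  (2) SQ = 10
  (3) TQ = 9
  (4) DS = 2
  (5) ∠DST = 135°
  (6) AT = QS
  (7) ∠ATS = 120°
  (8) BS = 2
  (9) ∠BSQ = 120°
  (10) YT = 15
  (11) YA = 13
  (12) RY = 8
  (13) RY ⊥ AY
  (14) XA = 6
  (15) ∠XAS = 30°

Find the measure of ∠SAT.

From the given relations: AT = QS = 10.
Step 1: By the law of cosines on triangle ATS: AS² = 10² + 10² − 2·10·10·cos(120°) = 300, so AS = 10·√3.
Step 2: By the inverse law of cosines on triangle SAT: cos(∠SAT) = ((10·√3)² + 10² − 10²) / (2·10·√3·10) = 300/346.41 = 0.866, so ∠SAT = 30°.

Therefore, the measure of angle ∠SAT = 30°.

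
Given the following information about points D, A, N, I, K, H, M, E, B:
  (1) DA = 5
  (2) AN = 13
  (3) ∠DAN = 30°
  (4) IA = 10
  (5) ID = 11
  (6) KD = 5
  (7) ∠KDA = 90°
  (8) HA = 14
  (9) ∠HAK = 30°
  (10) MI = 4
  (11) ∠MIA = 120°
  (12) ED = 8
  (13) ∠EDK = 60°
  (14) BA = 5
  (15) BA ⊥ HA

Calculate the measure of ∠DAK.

Step 1: By the law of cosines on triangle ADK: AK² = 5² + 5² − 2·5·5·cos(90°) = 50, so AK = 5·√2.
Step 2: By the inverse law of cosines on triangle DAK: cos(∠DAK) = (5² + (5·√2)² − 5²) / (2·5·5·√2) = 50/70.71 = 0.7071, so ∠DAK = 45°.

Therefore, the measure of angle ∠DAK = 45°.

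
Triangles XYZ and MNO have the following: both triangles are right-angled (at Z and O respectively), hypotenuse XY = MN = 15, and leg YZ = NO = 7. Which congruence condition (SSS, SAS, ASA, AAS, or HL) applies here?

Consider the given information: both triangles are right-angled (at Z and O respectively), hypotenuse XY = MN = 15, and leg YZ = NO = 7
This is not SSS or ASA: SSS requires all three pairs of sides, but we don't have that. ASA requires two angles and the side between them.
The correct criterion is HL. The hypotenuse and one leg of two right triangles are equal (Hypotenuse-Leg).

HL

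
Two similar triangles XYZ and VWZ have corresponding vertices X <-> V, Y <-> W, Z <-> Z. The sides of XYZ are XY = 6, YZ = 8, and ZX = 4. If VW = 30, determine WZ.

Similar triangles have proportional sides. Setting up the proportion:
VW / XY = WZ / YZ
30 / 6 = WZ / 8
WZ = 8 * 30 / 6 = 40.

40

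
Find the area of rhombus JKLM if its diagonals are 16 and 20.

Area = (16 * 20) / 2 = 320 / 2 = 160

160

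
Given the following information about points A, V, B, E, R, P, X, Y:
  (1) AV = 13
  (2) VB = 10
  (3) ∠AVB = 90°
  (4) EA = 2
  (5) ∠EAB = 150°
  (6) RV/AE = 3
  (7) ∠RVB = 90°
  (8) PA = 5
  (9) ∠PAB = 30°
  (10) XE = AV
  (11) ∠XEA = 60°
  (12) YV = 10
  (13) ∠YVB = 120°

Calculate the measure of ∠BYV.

Step 1: By the law of cosines on triangle YVB: YB² = 10² + 10² − 2·10·10·cos(120°) = 300, so YB = 10·√3.
Step 2: By the inverse law of cosines on triangle BYV: cos(∠BYV) = ((10·√3)² + 10² − 10²) / (2·10·√3·10) = 300/346.41 = 0.866, so ∠BYV = 30°.

Therefore, the measure of angle ∠BYV = 30°.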